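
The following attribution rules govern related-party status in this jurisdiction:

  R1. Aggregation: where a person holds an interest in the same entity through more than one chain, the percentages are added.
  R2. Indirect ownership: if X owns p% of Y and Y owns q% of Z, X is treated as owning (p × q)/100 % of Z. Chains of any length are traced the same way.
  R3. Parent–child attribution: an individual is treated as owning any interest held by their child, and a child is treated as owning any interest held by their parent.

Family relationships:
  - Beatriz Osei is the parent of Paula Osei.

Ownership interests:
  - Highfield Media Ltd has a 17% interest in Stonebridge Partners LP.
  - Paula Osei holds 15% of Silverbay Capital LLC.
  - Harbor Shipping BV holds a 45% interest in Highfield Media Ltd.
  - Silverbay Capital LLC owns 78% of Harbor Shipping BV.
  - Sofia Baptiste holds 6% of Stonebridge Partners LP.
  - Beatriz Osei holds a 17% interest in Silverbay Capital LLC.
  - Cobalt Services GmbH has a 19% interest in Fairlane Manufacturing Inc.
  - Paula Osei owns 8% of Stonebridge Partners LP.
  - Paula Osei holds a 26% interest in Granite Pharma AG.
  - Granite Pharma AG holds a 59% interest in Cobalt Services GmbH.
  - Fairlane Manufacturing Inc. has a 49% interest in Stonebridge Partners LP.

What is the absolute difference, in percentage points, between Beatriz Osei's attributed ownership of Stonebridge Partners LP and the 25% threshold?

By parent–child attribution (R3), Beatriz Osei is treated as also owning Paula Osei's interest in Silverbay Capital LLC, giving 17% + 15% = 32%.
By parent–child attribution (R3), Beatriz Osei is treated as owning Paula Osei's 26% interest in Granite Pharma AG.
By parent–child attribution (R3), Beatriz Osei is treated as owning Paula Osei's 8% interest in Stonebridge Partners LP.
Chain via Silverbay Capital LLC → Harbor Shipping BV → Highfield Media Ltd (R2): 32% × 78% × 45% × 17% = 1.90944% of Stonebridge Partners LP.
Chain via Granite Pharma AG → Cobalt Services GmbH → Fairlane Manufacturing Inc. (R2): 26% × 59% × 19% × 49% = 1.428154% of Stonebridge Partners LP.
Direct interest in Stonebridge Partners LP: 8%.
Aggregating (R1): 1.90944% + 1.428154% + 8% = 11.337594%.
11.337594% falls short of the 25% threshold by 13.662406 percentage points.

13.662406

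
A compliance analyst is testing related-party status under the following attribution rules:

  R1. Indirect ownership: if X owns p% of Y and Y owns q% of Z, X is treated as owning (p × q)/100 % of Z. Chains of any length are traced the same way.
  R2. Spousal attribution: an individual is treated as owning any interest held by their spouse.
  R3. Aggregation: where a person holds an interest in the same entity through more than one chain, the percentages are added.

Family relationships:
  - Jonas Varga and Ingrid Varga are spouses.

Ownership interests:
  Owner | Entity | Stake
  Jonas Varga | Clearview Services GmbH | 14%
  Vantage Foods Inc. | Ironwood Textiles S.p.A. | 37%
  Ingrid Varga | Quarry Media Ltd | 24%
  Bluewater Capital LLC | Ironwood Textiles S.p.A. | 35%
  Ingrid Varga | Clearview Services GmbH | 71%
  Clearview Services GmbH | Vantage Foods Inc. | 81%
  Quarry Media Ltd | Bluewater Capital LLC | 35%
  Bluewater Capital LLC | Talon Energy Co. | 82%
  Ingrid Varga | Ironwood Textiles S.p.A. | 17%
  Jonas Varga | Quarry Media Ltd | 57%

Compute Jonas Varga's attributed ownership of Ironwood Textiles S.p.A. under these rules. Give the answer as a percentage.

52.397%

By spousal attribution (R2), Jonas Varga is treated as also owning Ingrid Varga's interest in Clearview Services GmbH, giving 14% + 71% = 85%.
By spousal attribution (R2), Jonas Varga is treated as also owning Ingrid Varga's interest in Quarry Media Ltd, giving 57% + 24% = 81%.
By spousal attribution (R2), Jonas Varga is treated as owning Ingrid Varga's 17% interest in Ironwood Textiles S.p.A.
Chain via Clearview Services GmbH → Vantage Foods Inc. (R1): 85% × 81% × 37% = 25.4745% of Ironwood Textiles S.p.A.
Chain via Quarry Media Ltd → Bluewater Capital LLC (R1): 81% × 35% × 35% = 9.9225% of Ironwood Textiles S.p.A.
Direct interest in Ironwood Textiles S.p.A: 17%.
Aggregating (R3): 25.4745% + 9.9225% + 17% = 52.397%.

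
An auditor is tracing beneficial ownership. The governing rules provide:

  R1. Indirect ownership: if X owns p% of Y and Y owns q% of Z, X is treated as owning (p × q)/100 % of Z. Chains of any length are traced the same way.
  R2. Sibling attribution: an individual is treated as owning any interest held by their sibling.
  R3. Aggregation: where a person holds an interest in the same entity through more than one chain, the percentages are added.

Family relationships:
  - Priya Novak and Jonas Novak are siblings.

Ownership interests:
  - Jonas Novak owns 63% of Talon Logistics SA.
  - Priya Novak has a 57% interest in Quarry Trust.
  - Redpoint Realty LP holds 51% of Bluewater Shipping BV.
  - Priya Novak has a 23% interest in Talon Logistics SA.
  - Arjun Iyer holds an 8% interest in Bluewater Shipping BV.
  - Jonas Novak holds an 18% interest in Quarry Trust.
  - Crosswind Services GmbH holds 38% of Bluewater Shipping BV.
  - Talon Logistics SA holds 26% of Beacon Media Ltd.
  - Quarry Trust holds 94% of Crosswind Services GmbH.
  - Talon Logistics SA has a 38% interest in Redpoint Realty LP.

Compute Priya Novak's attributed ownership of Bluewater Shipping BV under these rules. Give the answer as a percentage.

43.4568%

By sibling attribution (R2), Priya Novak is treated as also owning Jonas Novak's interest in Talon Logistics SA, giving 23% + 63% = 86%.
By sibling attribution (R2), Priya Novak is treated as also owning Jonas Novak's interest in Quarry Trust, giving 57% + 18% = 75%.
Chain via Talon Logistics SA → Redpoint Realty LP (R1): 86% × 38% × 51% = 16.6668% of Bluewater Shipping BV.
Chain via Quarry Trust → Crosswind Services GmbH (R1): 75% × 94% × 38% = 26.79% of Bluewater Shipping BV.
Aggregating (R3): 16.6668% + 26.79% = 43.4568%.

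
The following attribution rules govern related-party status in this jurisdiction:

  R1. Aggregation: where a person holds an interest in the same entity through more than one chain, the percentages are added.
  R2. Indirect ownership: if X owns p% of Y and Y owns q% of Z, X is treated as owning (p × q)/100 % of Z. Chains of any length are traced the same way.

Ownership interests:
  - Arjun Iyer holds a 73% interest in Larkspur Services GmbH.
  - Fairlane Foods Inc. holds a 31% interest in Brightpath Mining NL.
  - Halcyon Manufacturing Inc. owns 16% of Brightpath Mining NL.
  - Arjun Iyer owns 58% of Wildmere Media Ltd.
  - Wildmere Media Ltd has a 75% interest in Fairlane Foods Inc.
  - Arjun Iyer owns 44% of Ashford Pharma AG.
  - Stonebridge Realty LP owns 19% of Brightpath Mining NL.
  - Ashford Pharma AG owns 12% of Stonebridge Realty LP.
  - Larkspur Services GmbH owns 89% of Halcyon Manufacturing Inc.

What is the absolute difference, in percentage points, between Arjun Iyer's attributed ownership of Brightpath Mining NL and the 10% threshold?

Chain via Ashford Pharma AG → Stonebridge Realty LP (R2): 44% × 12% × 19% = 1.0032% of Brightpath Mining NL.
Chain via Wildmere Media Ltd → Fairlane Foods Inc. (R2): 58% × 75% × 31% = 13.485% of Brightpath Mining NL.
Chain via Larkspur Services GmbH → Halcyon Manufacturing Inc. (R2): 73% × 89% × 16% = 10.3952% of Brightpath Mining NL.
Aggregating (R1): 1.0032% + 13.485% + 10.3952% = 24.8834%.
24.8834% exceeds the 10% threshold by 14.8834 percentage points.

14.8834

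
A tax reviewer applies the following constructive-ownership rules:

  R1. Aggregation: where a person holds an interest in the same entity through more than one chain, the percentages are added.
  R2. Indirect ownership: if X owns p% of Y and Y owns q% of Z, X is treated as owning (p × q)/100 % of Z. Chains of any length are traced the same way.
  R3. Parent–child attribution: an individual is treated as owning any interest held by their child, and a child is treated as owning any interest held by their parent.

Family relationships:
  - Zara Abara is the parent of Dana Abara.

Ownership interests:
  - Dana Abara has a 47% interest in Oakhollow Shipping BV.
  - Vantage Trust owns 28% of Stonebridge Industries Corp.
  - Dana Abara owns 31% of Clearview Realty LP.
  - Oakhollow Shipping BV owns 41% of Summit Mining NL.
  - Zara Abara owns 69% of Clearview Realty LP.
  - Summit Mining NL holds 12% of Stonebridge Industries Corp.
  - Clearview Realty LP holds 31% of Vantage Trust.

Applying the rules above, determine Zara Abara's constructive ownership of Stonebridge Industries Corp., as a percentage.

By parent–child attribution (R3), Zara Abara is treated as also owning Dana Abara's interest in Clearview Realty LP, giving 69% + 31% = 100%.
By parent–child attribution (R3), Zara Abara is treated as owning Dana Abara's 47% interest in Oakhollow Shipping BV.
Chain via Clearview Realty LP → Vantage Trust (R2): 100% × 31% × 28% = 8.68% of Stonebridge Industries Corp.
Chain via Oakhollow Shipping BV → Summit Mining NL (R2): 47% × 41% × 12% = 2.3124% of Stonebridge Industries Corp.
Aggregating (R1): 8.68% + 2.3124% = 10.9924%.

10.9924%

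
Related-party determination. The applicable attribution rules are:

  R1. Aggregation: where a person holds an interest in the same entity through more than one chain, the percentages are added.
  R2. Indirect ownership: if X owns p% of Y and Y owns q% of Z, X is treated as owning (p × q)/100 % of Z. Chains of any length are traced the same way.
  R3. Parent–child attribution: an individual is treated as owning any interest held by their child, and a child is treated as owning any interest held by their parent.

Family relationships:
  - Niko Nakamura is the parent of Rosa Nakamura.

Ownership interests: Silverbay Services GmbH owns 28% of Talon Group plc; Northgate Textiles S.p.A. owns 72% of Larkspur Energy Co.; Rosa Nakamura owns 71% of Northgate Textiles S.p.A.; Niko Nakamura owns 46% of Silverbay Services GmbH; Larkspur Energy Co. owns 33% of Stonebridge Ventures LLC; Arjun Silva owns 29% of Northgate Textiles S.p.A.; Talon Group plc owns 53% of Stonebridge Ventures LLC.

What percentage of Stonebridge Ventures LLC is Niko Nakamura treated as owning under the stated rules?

23.696%

By parent–child attribution (R3), Niko Nakamura is treated as owning Rosa Nakamura's 71% interest in Northgate Textiles S.p.A.
Chain via Silverbay Services GmbH → Talon Group plc (R2): 46% × 28% × 53% = 6.8264% of Stonebridge Ventures LLC.
Chain via Northgate Textiles S.p.A. → Larkspur Energy Co. (R2): 71% × 72% × 33% = 16.8696% of Stonebridge Ventures LLC.
Aggregating (R1): 6.8264% + 16.8696% = 23.696%.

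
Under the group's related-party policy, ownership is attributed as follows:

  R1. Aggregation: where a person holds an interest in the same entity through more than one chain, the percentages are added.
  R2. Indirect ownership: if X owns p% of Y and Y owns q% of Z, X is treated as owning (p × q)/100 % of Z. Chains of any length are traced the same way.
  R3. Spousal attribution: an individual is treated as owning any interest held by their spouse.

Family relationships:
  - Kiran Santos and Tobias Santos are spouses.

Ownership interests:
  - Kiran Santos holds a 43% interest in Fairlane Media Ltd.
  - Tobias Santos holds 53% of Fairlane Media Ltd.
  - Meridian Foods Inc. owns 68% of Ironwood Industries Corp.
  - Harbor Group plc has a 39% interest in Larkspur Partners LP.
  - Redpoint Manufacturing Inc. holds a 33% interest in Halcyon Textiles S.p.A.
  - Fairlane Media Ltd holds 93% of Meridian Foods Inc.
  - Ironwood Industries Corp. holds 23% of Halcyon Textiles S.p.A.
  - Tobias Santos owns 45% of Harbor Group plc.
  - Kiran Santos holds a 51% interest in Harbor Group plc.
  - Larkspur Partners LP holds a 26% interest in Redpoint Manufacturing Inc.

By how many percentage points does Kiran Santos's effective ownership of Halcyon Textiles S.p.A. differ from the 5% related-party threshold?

By spousal attribution (R3), Kiran Santos is treated as also owning Tobias Santos's interest in Fairlane Media Ltd, giving 43% + 53% = 96%.
By spousal attribution (R3), Kiran Santos is treated as also owning Tobias Santos's interest in Harbor Group plc, giving 51% + 45% = 96%.
Chain via Fairlane Media Ltd → Meridian Foods Inc. → Ironwood Industries Corp. (R2): 96% × 93% × 68% × 23% = 13.963392% of Halcyon Textiles S.p.A.
Chain via Harbor Group plc → Larkspur Partners LP → Redpoint Manufacturing Inc. (R2): 96% × 39% × 26% × 33% = 3.212352% of Halcyon Textiles S.p.A.
Aggregating (R1): 13.963392% + 3.212352% = 17.175744%.
17.175744% exceeds the 5% threshold by 12.175744 percentage points.

12.175744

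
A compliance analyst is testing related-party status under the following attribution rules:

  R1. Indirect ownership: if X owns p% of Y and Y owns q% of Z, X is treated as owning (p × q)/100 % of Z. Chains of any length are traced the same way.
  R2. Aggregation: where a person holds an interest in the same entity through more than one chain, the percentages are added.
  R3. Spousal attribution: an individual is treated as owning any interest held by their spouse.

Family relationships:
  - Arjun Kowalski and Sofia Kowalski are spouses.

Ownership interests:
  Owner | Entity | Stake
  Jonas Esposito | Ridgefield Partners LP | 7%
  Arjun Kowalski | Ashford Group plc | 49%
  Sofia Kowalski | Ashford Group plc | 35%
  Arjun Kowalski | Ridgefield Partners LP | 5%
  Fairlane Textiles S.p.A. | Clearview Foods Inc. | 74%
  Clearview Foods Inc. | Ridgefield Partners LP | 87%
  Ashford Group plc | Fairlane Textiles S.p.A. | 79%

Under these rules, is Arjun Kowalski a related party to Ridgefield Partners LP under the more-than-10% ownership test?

Yes

By spousal attribution (R3), Arjun Kowalski is treated as also owning Sofia Kowalski's interest in Ashford Group plc, giving 49% + 35% = 84%.
Chain via Ashford Group plc → Fairlane Textiles S.p.A. → Clearview Foods Inc. (R1): 84% × 79% × 74% × 87% = 42.722568% of Ridgefield Partners LP.
Direct interest in Ridgefield Partners LP: 5%.
Aggregating (R2): 42.722568% + 5% = 47.722568%.
47.722568% exceeds the 10% threshold, so Arjun is a related party to Ridgefield Partners LP.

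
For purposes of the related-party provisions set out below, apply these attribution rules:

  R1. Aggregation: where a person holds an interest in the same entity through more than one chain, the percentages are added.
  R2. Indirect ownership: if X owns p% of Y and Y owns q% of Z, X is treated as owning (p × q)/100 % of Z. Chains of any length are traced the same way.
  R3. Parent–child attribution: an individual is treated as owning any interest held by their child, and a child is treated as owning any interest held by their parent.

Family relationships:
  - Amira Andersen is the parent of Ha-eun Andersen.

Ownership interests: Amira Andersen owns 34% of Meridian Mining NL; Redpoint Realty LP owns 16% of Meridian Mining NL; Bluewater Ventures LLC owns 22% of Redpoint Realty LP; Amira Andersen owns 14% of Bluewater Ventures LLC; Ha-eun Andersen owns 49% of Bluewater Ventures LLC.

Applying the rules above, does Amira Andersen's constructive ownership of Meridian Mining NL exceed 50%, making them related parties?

No

By parent–child attribution (R3), Amira Andersen is treated as also owning Ha-eun Andersen's interest in Bluewater Ventures LLC, giving 14% + 49% = 63%.
Chain via Bluewater Ventures LLC → Redpoint Realty LP (R2): 63% × 22% × 16% = 2.2176% of Meridian Mining NL.
Direct interest in Meridian Mining NL: 34%.
Aggregating (R1): 2.2176% + 34% = 36.2176%.
36.2176% does not exceed the 50% threshold, so Amira is not a related party to Meridian Mining NL.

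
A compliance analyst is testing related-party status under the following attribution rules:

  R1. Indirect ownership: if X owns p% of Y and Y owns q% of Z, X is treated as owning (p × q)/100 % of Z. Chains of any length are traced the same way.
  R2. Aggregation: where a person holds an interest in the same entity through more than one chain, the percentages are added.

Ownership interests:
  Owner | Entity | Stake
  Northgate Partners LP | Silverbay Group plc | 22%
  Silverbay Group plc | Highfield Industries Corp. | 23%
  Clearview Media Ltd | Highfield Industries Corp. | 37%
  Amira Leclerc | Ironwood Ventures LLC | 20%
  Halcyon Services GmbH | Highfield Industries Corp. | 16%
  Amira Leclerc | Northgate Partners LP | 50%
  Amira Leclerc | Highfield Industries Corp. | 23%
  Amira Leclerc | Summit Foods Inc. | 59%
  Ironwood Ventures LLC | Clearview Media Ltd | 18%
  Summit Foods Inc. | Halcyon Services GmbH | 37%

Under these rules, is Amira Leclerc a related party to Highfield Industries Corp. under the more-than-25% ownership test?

Yes

Chain via Summit Foods Inc. → Halcyon Services GmbH (R1): 59% × 37% × 16% = 3.4928% of Highfield Industries Corp.
Chain via Northgate Partners LP → Silverbay Group plc (R1): 50% × 22% × 23% = 2.53% of Highfield Industries Corp.
Chain via Ironwood Ventures LLC → Clearview Media Ltd (R1): 20% × 18% × 37% = 1.332% of Highfield Industries Corp.
Direct interest in Highfield Industries Corp: 23%.
Aggregating (R2): 3.4928% + 2.53% + 1.332% + 23% = 30.3548%.
30.3548% exceeds the 25% threshold, so Amira is a related party to Highfield Industries Corp.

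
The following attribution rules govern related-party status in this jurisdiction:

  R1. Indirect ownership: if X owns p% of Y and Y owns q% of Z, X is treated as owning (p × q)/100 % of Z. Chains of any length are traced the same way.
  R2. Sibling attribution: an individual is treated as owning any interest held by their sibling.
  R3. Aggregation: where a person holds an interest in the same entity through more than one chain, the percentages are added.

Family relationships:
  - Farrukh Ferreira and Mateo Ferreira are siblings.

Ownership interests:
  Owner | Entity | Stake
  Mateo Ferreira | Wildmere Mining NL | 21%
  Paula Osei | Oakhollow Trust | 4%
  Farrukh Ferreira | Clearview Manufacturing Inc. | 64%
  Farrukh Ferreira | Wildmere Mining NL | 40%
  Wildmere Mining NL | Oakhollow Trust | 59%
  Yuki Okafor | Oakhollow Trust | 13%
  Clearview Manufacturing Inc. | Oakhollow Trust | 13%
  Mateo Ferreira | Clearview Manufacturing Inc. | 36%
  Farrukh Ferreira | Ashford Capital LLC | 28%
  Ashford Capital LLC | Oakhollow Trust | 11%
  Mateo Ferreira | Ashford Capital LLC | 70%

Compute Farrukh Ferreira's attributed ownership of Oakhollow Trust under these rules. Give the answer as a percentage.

By sibling attribution (R2), Farrukh Ferreira is treated as also owning Mateo Ferreira's interest in Ashford Capital LLC, giving 28% + 70% = 98%.
By sibling attribution (R2), Farrukh Ferreira is treated as also owning Mateo Ferreira's interest in Wildmere Mining NL, giving 40% + 21% = 61%.
By sibling attribution (R2), Farrukh Ferreira is treated as also owning Mateo Ferreira's interest in Clearview Manufacturing Inc, giving 64% + 36% = 100%.
Chain via Ashford Capital LLC (R1): 98% × 11% = 10.78% of Oakhollow Trust.
Chain via Wildmere Mining NL (R1): 61% × 59% = 35.99% of Oakhollow Trust.
Chain via Clearview Manufacturing Inc. (R1): 100% × 13% = 13% of Oakhollow Trust.
Aggregating (R3): 10.78% + 35.99% + 13% = 59.77%.

59.77%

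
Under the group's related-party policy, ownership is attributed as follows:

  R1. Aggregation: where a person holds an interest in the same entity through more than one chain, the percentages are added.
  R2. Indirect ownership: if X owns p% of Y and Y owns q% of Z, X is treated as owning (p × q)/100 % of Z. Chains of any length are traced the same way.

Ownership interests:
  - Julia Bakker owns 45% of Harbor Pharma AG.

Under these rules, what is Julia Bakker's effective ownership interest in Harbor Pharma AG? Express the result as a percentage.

Direct interest in Harbor Pharma AG: 45%.

45%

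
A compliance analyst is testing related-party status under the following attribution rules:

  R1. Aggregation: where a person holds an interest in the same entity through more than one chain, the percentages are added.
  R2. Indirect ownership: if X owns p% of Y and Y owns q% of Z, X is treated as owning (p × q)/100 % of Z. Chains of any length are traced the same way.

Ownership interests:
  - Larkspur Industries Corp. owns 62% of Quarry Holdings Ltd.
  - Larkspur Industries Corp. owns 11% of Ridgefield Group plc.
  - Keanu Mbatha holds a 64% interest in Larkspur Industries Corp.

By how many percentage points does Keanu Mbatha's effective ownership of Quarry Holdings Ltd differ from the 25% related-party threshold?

Chain via Larkspur Industries Corp. (R2): 64% × 62% = 39.68% of Quarry Holdings Ltd.
39.68% exceeds the 25% threshold by 14.68 percentage points.

14.68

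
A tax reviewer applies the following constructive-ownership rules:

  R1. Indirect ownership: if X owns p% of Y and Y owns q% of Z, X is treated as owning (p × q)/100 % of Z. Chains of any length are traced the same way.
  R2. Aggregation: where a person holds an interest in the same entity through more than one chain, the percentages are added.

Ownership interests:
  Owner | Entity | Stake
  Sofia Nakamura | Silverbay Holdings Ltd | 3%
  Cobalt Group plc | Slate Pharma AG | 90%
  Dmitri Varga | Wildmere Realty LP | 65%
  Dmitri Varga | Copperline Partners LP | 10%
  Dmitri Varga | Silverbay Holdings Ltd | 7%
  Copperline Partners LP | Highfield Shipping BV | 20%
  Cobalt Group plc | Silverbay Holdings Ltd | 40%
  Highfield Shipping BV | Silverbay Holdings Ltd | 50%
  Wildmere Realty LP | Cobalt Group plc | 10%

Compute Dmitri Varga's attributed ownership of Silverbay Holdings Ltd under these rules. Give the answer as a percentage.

10.6%

Chain via Copperline Partners LP → Highfield Shipping BV (R1): 10% × 20% × 50% = 1% of Silverbay Holdings Ltd.
Chain via Wildmere Realty LP → Cobalt Group plc (R1): 65% × 10% × 40% = 2.6% of Silverbay Holdings Ltd.
Direct interest in Silverbay Holdings Ltd: 7%.
Aggregating (R2): 1% + 2.6% + 7% = 10.6%.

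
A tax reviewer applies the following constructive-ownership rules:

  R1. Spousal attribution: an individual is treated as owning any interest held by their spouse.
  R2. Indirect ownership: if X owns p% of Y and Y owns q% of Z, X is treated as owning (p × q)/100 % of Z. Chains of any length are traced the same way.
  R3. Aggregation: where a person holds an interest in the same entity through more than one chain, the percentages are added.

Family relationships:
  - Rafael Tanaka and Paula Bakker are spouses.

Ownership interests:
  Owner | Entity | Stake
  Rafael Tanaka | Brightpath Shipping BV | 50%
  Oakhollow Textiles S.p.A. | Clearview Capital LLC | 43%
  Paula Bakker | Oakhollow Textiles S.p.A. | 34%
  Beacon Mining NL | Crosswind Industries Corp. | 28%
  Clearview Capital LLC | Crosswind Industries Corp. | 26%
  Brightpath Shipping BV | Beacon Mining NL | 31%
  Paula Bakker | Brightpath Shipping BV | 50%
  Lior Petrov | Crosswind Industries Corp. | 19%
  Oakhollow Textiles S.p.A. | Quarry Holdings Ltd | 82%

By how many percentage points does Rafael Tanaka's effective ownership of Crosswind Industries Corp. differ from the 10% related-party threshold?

By spousal attribution (R1), Rafael Tanaka is treated as also owning Paula Bakker's interest in Brightpath Shipping BV, giving 50% + 50% = 100%.
By spousal attribution (R1), Rafael Tanaka is treated as owning Paula Bakker's 34% interest in Oakhollow Textiles S.p.A.
Chain via Brightpath Shipping BV → Beacon Mining NL (R2): 100% × 31% × 28% = 8.68% of Crosswind Industries Corp.
Chain via Oakhollow Textiles S.p.A. → Clearview Capital LLC (R2): 34% × 43% × 26% = 3.8012% of Crosswind Industries Corp.
Aggregating (R3): 8.68% + 3.8012% = 12.4812%.
12.4812% exceeds the 10% threshold by 2.4812 percentage points.

2.4812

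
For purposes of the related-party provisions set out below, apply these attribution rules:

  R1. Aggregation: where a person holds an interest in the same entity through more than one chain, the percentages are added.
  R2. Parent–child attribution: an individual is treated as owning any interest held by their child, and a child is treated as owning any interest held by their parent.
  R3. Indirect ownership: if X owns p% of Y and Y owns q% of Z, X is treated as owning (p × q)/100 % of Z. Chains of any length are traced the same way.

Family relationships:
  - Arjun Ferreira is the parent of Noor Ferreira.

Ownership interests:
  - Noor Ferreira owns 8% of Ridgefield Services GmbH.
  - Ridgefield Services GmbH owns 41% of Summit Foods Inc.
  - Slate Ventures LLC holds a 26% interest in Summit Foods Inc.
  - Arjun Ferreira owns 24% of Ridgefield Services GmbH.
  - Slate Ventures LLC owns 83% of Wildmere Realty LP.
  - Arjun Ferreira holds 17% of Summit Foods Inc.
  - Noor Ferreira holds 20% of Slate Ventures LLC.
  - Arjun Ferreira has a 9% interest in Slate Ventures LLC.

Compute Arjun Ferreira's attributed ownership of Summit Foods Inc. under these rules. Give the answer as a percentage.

37.66%

By parent–child attribution (R2), Arjun Ferreira is treated as also owning Noor Ferreira's interest in Ridgefield Services GmbH, giving 24% + 8% = 32%.
By parent–child attribution (R2), Arjun Ferreira is treated as also owning Noor Ferreira's interest in Slate Ventures LLC, giving 9% + 20% = 29%.
Chain via Ridgefield Services GmbH (R3): 32% × 41% = 13.12% of Summit Foods Inc.
Chain via Slate Ventures LLC (R3): 29% × 26% = 7.54% of Summit Foods Inc.
Direct interest in Summit Foods Inc: 17%.
Aggregating (R1): 13.12% + 7.54% + 17% = 37.66%.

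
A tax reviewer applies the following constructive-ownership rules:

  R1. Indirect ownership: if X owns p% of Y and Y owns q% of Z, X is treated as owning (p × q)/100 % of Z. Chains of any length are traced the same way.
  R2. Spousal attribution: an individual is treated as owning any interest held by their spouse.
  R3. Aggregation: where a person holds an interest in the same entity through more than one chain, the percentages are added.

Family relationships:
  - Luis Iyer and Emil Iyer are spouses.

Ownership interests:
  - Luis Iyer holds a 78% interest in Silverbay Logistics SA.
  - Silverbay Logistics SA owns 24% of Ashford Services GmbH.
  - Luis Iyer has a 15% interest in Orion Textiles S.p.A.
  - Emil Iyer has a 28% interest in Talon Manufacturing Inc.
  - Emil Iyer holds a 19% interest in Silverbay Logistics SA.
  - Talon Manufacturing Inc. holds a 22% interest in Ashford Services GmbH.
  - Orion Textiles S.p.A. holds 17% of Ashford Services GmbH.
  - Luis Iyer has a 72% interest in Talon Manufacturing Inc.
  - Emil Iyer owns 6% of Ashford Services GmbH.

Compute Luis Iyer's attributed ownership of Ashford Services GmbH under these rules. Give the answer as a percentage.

53.83%

By spousal attribution (R2), Luis Iyer is treated as also owning Emil Iyer's interest in Silverbay Logistics SA, giving 78% + 19% = 97%.
By spousal attribution (R2), Luis Iyer is treated as also owning Emil Iyer's interest in Talon Manufacturing Inc, giving 72% + 28% = 100%.
By spousal attribution (R2), Luis Iyer is treated as owning Emil Iyer's 6% interest in Ashford Services GmbH.
Chain via Silverbay Logistics SA (R1): 97% × 24% = 23.28% of Ashford Services GmbH.
Chain via Orion Textiles S.p.A. (R1): 15% × 17% = 2.55% of Ashford Services GmbH.
Chain via Talon Manufacturing Inc. (R1): 100% × 22% = 22% of Ashford Services GmbH.
Direct interest in Ashford Services GmbH: 6%.
Aggregating (R3): 23.28% + 2.55% + 22% + 6% = 53.83%.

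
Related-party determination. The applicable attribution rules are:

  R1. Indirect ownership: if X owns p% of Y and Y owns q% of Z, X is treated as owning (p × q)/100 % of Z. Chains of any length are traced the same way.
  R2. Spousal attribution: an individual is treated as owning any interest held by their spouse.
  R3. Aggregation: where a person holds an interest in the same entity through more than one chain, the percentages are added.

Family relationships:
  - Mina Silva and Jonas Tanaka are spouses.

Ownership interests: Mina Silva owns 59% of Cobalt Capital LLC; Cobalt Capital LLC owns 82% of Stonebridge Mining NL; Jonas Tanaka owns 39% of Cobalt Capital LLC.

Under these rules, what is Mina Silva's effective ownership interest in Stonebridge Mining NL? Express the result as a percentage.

80.36%

By spousal attribution (R2), Mina Silva is treated as also owning Jonas Tanaka's interest in Cobalt Capital LLC, giving 59% + 39% = 98%.
Chain via Cobalt Capital LLC (R1): 98% × 82% = 80.36% of Stonebridge Mining NL.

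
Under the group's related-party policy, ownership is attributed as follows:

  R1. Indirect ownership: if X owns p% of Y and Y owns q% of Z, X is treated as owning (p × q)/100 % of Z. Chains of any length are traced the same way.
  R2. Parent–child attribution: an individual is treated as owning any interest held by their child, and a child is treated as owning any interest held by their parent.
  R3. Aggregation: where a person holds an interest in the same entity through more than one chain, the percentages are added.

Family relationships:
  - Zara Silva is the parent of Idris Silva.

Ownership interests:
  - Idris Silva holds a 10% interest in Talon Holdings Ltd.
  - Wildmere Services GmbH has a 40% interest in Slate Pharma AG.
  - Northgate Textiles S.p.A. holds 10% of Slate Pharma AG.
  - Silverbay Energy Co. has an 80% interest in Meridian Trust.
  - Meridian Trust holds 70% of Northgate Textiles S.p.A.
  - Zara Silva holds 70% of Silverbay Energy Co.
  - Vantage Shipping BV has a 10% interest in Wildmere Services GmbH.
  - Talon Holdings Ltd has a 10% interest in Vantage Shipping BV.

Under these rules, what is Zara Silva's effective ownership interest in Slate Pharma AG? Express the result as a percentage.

By parent–child attribution (R2), Zara Silva is treated as owning Idris Silva's 10% interest in Talon Holdings Ltd.
Chain via Silverbay Energy Co. → Meridian Trust → Northgate Textiles S.p.A. (R1): 70% × 80% × 70% × 10% = 3.92% of Slate Pharma AG.
Chain via Talon Holdings Ltd → Vantage Shipping BV → Wildmere Services GmbH (R1): 10% × 10% × 10% × 40% = 0.04% of Slate Pharma AG.
Aggregating (R3): 3.92% + 0.04% = 3.96%.

3.96%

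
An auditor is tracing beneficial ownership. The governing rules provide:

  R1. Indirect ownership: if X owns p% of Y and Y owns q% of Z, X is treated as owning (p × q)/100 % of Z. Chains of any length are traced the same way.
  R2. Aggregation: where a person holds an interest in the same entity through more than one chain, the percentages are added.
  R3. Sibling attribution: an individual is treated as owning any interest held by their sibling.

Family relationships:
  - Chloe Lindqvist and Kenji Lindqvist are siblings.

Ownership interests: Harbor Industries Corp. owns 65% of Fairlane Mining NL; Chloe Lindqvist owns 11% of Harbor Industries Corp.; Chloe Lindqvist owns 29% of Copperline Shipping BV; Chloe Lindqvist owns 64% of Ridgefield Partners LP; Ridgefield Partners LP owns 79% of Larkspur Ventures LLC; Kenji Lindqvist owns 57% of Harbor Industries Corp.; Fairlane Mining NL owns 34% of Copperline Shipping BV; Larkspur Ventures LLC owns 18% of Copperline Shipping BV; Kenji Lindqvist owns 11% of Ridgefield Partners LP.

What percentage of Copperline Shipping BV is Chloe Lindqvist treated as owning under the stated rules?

54.693%

By sibling attribution (R3), Chloe Lindqvist is treated as also owning Kenji Lindqvist's interest in Ridgefield Partners LP, giving 64% + 11% = 75%.
By sibling attribution (R3), Chloe Lindqvist is treated as also owning Kenji Lindqvist's interest in Harbor Industries Corp, giving 11% + 57% = 68%.
Chain via Ridgefield Partners LP → Larkspur Ventures LLC (R1): 75% × 79% × 18% = 10.665% of Copperline Shipping BV.
Chain via Harbor Industries Corp. → Fairlane Mining NL (R1): 68% × 65% × 34% = 15.028% of Copperline Shipping BV.
Direct interest in Copperline Shipping BV: 29%.
Aggregating (R2): 10.665% + 15.028% + 29% = 54.693%.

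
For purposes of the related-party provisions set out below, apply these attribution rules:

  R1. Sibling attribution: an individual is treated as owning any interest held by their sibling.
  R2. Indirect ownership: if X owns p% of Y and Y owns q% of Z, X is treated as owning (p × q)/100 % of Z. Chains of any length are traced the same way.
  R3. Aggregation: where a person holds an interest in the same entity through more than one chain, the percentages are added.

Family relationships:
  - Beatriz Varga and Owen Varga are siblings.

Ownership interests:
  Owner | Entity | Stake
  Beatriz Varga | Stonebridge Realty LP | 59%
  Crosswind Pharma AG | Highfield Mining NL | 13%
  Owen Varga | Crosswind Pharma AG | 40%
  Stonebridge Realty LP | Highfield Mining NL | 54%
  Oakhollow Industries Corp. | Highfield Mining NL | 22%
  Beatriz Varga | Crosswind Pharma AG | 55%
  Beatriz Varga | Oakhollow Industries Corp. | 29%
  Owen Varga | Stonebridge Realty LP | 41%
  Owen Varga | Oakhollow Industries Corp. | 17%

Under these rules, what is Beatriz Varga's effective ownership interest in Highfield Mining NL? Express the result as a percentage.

By sibling attribution (R1), Beatriz Varga is treated as also owning Owen Varga's interest in Crosswind Pharma AG, giving 55% + 40% = 95%.
By sibling attribution (R1), Beatriz Varga is treated as also owning Owen Varga's interest in Stonebridge Realty LP, giving 59% + 41% = 100%.
By sibling attribution (R1), Beatriz Varga is treated as also owning Owen Varga's interest in Oakhollow Industries Corp, giving 29% + 17% = 46%.
Chain via Crosswind Pharma AG (R2): 95% × 13% = 12.35% of Highfield Mining NL.
Chain via Stonebridge Realty LP (R2): 100% × 54% = 54% of Highfield Mining NL.
Chain via Oakhollow Industries Corp. (R2): 46% × 22% = 10.12% of Highfield Mining NL.
Aggregating (R3): 12.35% + 54% + 10.12% = 76.47%.

76.47%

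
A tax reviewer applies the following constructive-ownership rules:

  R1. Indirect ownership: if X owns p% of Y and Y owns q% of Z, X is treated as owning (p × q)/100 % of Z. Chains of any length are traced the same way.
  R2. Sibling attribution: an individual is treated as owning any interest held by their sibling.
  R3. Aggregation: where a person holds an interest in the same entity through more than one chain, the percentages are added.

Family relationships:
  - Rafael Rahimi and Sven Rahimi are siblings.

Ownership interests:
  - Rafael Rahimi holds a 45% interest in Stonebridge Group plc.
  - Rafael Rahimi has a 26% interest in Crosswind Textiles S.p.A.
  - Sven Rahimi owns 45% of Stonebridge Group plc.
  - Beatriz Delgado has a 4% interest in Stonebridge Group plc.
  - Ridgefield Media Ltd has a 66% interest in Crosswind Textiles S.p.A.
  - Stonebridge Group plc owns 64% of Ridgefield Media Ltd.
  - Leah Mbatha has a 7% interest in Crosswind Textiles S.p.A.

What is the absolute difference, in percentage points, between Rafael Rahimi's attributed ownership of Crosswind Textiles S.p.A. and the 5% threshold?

By sibling attribution (R2), Rafael Rahimi is treated as also owning Sven Rahimi's interest in Stonebridge Group plc, giving 45% + 45% = 90%.
Chain via Stonebridge Group plc → Ridgefield Media Ltd (R1): 90% × 64% × 66% = 38.016% of Crosswind Textiles S.p.A.
Direct interest in Crosswind Textiles S.p.A: 26%.
Aggregating (R3): 38.016% + 26% = 64.016%.
64.016% exceeds the 5% threshold by 59.016 percentage points.

59.016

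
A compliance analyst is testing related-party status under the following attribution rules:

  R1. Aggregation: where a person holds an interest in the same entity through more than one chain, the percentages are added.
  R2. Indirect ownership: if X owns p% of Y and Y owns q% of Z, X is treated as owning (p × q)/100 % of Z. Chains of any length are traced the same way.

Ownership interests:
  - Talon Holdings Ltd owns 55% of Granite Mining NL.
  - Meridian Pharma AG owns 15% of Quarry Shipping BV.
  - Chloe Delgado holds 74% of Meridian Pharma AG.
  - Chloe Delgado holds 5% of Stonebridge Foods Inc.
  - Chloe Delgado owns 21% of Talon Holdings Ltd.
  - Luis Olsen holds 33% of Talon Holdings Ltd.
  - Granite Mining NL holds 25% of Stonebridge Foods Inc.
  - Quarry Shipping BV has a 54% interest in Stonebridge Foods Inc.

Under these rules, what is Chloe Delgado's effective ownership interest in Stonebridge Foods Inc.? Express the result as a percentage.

Chain via Meridian Pharma AG → Quarry Shipping BV (R2): 74% × 15% × 54% = 5.994% of Stonebridge Foods Inc.
Chain via Talon Holdings Ltd → Granite Mining NL (R2): 21% × 55% × 25% = 2.8875% of Stonebridge Foods Inc.
Direct interest in Stonebridge Foods Inc: 5%.
Aggregating (R1): 5.994% + 2.8875% + 5% = 13.8815%.

13.8815%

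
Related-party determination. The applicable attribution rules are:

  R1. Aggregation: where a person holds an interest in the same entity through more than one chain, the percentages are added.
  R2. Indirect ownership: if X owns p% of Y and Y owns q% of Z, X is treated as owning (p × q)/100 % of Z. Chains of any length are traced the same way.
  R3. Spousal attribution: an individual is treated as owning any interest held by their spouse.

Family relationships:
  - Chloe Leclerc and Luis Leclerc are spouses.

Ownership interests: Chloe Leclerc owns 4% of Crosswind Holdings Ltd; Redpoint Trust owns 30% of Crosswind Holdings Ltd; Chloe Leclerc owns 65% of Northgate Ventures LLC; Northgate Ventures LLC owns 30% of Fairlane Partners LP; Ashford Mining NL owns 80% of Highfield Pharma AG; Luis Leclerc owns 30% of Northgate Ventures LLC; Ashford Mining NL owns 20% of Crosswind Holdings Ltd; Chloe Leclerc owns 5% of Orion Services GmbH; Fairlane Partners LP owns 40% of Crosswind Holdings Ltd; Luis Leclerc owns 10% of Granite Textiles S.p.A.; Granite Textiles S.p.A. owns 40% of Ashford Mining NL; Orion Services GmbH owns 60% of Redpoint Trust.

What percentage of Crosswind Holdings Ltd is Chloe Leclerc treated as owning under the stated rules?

17.1%

By spousal attribution (R3), Chloe Leclerc is treated as also owning Luis Leclerc's interest in Northgate Ventures LLC, giving 65% + 30% = 95%.
By spousal attribution (R3), Chloe Leclerc is treated as owning Luis Leclerc's 10% interest in Granite Textiles S.p.A.
Chain via Northgate Ventures LLC → Fairlane Partners LP (R2): 95% × 30% × 40% = 11.4% of Crosswind Holdings Ltd.
Chain via Orion Services GmbH → Redpoint Trust (R2): 5% × 60% × 30% = 0.9% of Crosswind Holdings Ltd.
Direct interest in Crosswind Holdings Ltd: 4%.
Chain via Granite Textiles S.p.A. → Ashford Mining NL (R2): 10% × 40% × 20% = 0.8% of Crosswind Holdings Ltd.
Aggregating (R1): 11.4% + 0.9% + 4% + 0.8% = 17.1%.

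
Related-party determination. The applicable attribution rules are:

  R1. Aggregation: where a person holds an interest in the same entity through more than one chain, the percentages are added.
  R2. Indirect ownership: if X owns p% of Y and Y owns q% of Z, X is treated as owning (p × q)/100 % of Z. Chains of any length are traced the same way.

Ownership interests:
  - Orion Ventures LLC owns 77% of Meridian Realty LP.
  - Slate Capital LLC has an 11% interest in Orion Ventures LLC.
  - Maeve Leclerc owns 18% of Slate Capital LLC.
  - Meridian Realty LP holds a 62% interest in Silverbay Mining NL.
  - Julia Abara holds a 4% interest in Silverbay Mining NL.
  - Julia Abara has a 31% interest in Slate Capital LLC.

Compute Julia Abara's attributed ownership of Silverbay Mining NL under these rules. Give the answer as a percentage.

Chain via Slate Capital LLC → Orion Ventures LLC → Meridian Realty LP (R2): 31% × 11% × 77% × 62% = 1.627934% of Silverbay Mining NL.
Direct interest in Silverbay Mining NL: 4%.
Aggregating (R1): 1.627934% + 4% = 5.627934%.

5.627934%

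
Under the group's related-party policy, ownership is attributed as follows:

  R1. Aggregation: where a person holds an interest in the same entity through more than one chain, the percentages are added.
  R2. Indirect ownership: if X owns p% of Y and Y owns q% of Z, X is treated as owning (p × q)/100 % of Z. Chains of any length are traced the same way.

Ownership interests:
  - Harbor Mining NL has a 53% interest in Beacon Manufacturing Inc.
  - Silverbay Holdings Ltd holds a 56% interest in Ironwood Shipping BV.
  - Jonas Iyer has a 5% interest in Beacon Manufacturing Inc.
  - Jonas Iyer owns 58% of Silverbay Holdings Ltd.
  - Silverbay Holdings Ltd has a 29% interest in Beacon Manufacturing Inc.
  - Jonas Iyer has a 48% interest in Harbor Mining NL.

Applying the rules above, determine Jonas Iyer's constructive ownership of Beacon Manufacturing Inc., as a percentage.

47.26%

Chain via Harbor Mining NL (R2): 48% × 53% = 25.44% of Beacon Manufacturing Inc.
Chain via Silverbay Holdings Ltd (R2): 58% × 29% = 16.82% of Beacon Manufacturing Inc.
Direct interest in Beacon Manufacturing Inc: 5%.
Aggregating (R1): 25.44% + 16.82% + 5% = 47.26%.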